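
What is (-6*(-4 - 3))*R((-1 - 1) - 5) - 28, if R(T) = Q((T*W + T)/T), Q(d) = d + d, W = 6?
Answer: 560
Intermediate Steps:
Q(d) = 2*d
R(T) = 14 (R(T) = 2*((T*6 + T)/T) = 2*((6*T + T)/T) = 2*((7*T)/T) = 2*7 = 14)
(-6*(-4 - 3))*R((-1 - 1) - 5) - 28 = -6*(-4 - 3)*14 - 28 = -6*(-7)*14 - 28 = 42*14 - 28 = 588 - 28 = 560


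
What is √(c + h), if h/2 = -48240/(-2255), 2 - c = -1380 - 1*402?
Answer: 2*√92892470/451 ≈ 42.741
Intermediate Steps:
c = 1784 (c = 2 - (-1380 - 1*402) = 2 - (-1380 - 402) = 2 - 1*(-1782) = 2 + 1782 = 1784)
h = 19296/451 (h = 2*(-48240/(-2255)) = 2*(-48240*(-1/2255)) = 2*(9648/451) = 19296/451 ≈ 42.785)
√(c + h) = √(1784 + 19296/451) = √(823880/451) = 2*√92892470/451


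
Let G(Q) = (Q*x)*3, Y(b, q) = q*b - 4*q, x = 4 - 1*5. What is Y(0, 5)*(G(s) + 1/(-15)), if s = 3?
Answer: 544/3 ≈ 181.33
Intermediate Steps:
x = -1 (x = 4 - 5 = -1)
Y(b, q) = -4*q + b*q (Y(b, q) = b*q - 4*q = -4*q + b*q)
G(Q) = -3*Q (G(Q) = (Q*(-1))*3 = -Q*3 = -3*Q)
Y(0, 5)*(G(s) + 1/(-15)) = (5*(-4 + 0))*(-3*3 + 1/(-15)) = (5*(-4))*(-9 - 1/15) = -20*(-136/15) = 544/3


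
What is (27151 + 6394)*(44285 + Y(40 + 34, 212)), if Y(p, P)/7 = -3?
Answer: 1484835880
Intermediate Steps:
Y(p, P) = -21 (Y(p, P) = 7*(-3) = -21)
(27151 + 6394)*(44285 + Y(40 + 34, 212)) = (27151 + 6394)*(44285 - 21) = 33545*44264 = 1484835880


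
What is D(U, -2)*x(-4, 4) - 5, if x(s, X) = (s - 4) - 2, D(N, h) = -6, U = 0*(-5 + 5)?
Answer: 55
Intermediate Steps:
U = 0 (U = 0*0 = 0)
x(s, X) = -6 + s (x(s, X) = (-4 + s) - 2 = -6 + s)
D(U, -2)*x(-4, 4) - 5 = -6*(-6 - 4) - 5 = -6*(-10) - 5 = 60 - 5 = 55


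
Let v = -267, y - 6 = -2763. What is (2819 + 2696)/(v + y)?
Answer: -5515/3024 ≈ -1.8237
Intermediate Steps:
y = -2757 (y = 6 - 2763 = -2757)
(2819 + 2696)/(v + y) = (2819 + 2696)/(-267 - 2757) = 5515/(-3024) = 5515*(-1/3024) = -5515/3024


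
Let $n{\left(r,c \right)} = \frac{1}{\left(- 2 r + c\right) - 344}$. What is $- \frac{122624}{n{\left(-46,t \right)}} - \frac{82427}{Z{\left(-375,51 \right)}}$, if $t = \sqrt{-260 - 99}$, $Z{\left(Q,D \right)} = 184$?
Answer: $\frac{5685747205}{184} - 122624 i \sqrt{359} \approx 3.0901 \cdot 10^{7} - 2.3234 \cdot 10^{6} i$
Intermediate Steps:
$t = i \sqrt{359}$ ($t = \sqrt{-359} = i \sqrt{359} \approx 18.947 i$)
$n{\left(r,c \right)} = \frac{1}{-344 + c - 2 r}$ ($n{\left(r,c \right)} = \frac{1}{\left(c - 2 r\right) - 344} = \frac{1}{-344 + c - 2 r}$)
$- \frac{122624}{n{\left(-46,t \right)}} - \frac{82427}{Z{\left(-375,51 \right)}} = - \frac{122624}{\left(-1\right) \frac{1}{344 - i \sqrt{359} + 2 \left(-46\right)}} - \frac{82427}{184} = - \frac{122624}{\left(-1\right) \frac{1}{344 - i \sqrt{359} - 92}} - \frac{82427}{184} = - \frac{122624}{\left(-1\right) \frac{1}{252 - i \sqrt{359}}} - \frac{82427}{184} = - 122624 \left(-252 + i \sqrt{359}\right) - \frac{82427}{184} = \left(30901248 - 122624 i \sqrt{359}\right) - \frac{82427}{184} = \frac{5685747205}{184} - 122624 i \sqrt{359}$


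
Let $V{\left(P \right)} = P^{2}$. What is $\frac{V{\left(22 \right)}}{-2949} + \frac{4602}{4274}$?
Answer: $\frac{5751341}{6302013} \approx 0.91262$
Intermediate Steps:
$\frac{V{\left(22 \right)}}{-2949} + \frac{4602}{4274} = \frac{22^{2}}{-2949} + \frac{4602}{4274} = 484 \left(- \frac{1}{2949}\right) + 4602 \cdot \frac{1}{4274} = - \frac{484}{2949} + \frac{2301}{2137} = \frac{5751341}{6302013}$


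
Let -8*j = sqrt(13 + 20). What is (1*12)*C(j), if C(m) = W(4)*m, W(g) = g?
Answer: -6*sqrt(33) ≈ -34.467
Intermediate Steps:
j = -sqrt(33)/8 (j = -sqrt(13 + 20)/8 = -sqrt(33)/8 ≈ -0.71807)
C(m) = 4*m
(1*12)*C(j) = (1*12)*(4*(-sqrt(33)/8)) = 12*(-sqrt(33)/2) = -6*sqrt(33)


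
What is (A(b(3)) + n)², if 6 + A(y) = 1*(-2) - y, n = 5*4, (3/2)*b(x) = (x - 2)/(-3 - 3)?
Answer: 11881/81 ≈ 146.68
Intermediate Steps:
b(x) = 2/9 - x/9 (b(x) = 2*((x - 2)/(-3 - 3))/3 = 2*((-2 + x)/(-6))/3 = 2*((-2 + x)*(-⅙))/3 = 2*(⅓ - x/6)/3 = 2/9 - x/9)
n = 20
A(y) = -8 - y (A(y) = -6 + (1*(-2) - y) = -6 + (-2 - y) = -8 - y)
(A(b(3)) + n)² = ((-8 - (2/9 - ⅑*3)) + 20)² = ((-8 - (2/9 - ⅓)) + 20)² = ((-8 - 1*(-⅑)) + 20)² = ((-8 + ⅑) + 20)² = (-71/9 + 20)² = (109/9)² = 11881/81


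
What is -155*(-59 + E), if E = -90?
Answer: 23095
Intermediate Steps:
-155*(-59 + E) = -155*(-59 - 90) = -155*(-149) = 23095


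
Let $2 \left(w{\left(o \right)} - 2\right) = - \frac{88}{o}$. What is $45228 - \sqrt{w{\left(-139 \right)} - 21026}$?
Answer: $45228 - \frac{2 i \sqrt{101549647}}{139} \approx 45228.0 - 145.0 i$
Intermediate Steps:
$w{\left(o \right)} = 2 - \frac{44}{o}$ ($w{\left(o \right)} = 2 + \frac{\left(-88\right) \frac{1}{o}}{2} = 2 - \frac{44}{o}$)
$45228 - \sqrt{w{\left(-139 \right)} - 21026} = 45228 - \sqrt{\left(2 - \frac{44}{-139}\right) - 21026} = 45228 - \sqrt{\left(2 - - \frac{44}{139}\right) - 21026} = 45228 - \sqrt{\left(2 + \frac{44}{139}\right) - 21026} = 45228 - \sqrt{\frac{322}{139} - 21026} = 45228 - \sqrt{- \frac{2922292}{139}} = 45228 - \frac{2 i \sqrt{101549647}}{139}$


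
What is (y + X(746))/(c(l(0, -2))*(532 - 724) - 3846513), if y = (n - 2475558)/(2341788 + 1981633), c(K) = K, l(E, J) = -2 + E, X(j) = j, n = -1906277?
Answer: -1073630077/5542811629103 ≈ -0.00019370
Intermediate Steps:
y = -4381835/4323421 (y = (-1906277 - 2475558)/(2341788 + 1981633) = -4381835/4323421 ≈ -1.0135)
(y + X(746))/(c(l(0, -2))*(532 - 724) - 3846513) = (-4381835/4323421 + 746)/((-2 + 0)*(532 - 724) - 3846513) = 3220890231/(4323421*(-2*(-192) - 3846513)) = 3220890231/(4323421*(384 - 3846513)) = (3220890231/4323421)/(-3846129) = (3220890231/4323421)*(-1/3846129) = -1073630077/5542811629103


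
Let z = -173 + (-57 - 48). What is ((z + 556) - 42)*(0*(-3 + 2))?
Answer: 0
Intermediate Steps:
z = -278 (z = -173 - 105 = -278)
((z + 556) - 42)*(0*(-3 + 2)) = ((-278 + 556) - 42)*(0*(-3 + 2)) = (278 - 42)*(0*(-1)) = 236*0 = 0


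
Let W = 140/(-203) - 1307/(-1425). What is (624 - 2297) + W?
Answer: -69127322/41325 ≈ -1672.8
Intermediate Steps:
W = 9403/41325 (W = 140*(-1/203) - 1307*(-1/1425) = -20/29 + 1307/1425 = 9403/41325 ≈ 0.22754)
(624 - 2297) + W = (624 - 2297) + 9403/41325 = -1673 + 9403/41325 = -69127322/41325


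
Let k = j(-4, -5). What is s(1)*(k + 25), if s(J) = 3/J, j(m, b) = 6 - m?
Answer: 105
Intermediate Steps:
k = 10 (k = 6 - 1*(-4) = 6 + 4 = 10)
s(1)*(k + 25) = (3/1)*(10 + 25) = (3*1)*35 = 3*35 = 105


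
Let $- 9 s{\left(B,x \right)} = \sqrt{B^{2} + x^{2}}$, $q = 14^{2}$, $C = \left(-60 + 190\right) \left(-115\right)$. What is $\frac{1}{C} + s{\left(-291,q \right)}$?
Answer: $- \frac{1}{14950} - \frac{\sqrt{123097}}{9} \approx -38.984$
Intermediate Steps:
$C = -14950$ ($C = 130 \left(-115\right) = -14950$)
$q = 196$
$s{\left(B,x \right)} = - \frac{\sqrt{B^{2} + x^{2}}}{9}$
$\frac{1}{C} + s{\left(-291,q \right)} = \frac{1}{-14950} - \frac{\sqrt{\left(-291\right)^{2} + 196^{2}}}{9} = - \frac{1}{14950} - \frac{\sqrt{84681 + 38416}}{9} = - \frac{1}{14950} - \frac{\sqrt{123097}}{9}$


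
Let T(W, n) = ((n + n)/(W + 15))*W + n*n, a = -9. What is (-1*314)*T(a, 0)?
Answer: 0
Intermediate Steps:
T(W, n) = n² + 2*W*n/(15 + W) (T(W, n) = ((2*n)/(15 + W))*W + n² = (2*n/(15 + W))*W + n² = 2*W*n/(15 + W) + n² = n² + 2*W*n/(15 + W))
(-1*314)*T(a, 0) = (-1*314)*(0*(2*(-9) + 15*0 - 9*0)/(15 - 9)) = -0*(-18 + 0 + 0)/6 = -0*(-18)/6 = -314*0 = 0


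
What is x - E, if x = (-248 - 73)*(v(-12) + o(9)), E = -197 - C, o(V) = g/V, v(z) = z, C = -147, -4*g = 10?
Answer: 23947/6 ≈ 3991.2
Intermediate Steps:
g = -5/2 (g = -¼*10 = -5/2 ≈ -2.5000)
o(V) = -5/(2*V)
E = -50 (E = -197 - 1*(-147) = -197 + 147 = -50)
x = 23647/6 (x = (-248 - 73)*(-12 - 5/2/9) = -321*(-12 - 5/2*⅑) = -321*(-12 - 5/18) = -321*(-221/18) = 23647/6 ≈ 3941.2)
x - E = 23647/6 - 1*(-50) = 23647/6 + 50 = 23947/6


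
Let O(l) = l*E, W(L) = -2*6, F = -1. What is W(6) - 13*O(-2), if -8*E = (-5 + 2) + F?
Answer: 1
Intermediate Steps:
W(L) = -12
E = ½ (E = -((-5 + 2) - 1)/8 = -(-3 - 1)/8 = -⅛*(-4) = ½ ≈ 0.50000)
O(l) = l/2 (O(l) = l*(½) = l/2)
W(6) - 13*O(-2) = -12 - 13*(-2)/2 = -12 - 13*(-1) = -12 + 13 = 1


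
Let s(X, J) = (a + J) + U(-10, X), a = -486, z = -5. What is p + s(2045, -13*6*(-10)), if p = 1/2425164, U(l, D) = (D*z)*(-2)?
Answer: 50307602017/2425164 ≈ 20744.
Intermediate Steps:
U(l, D) = 10*D (U(l, D) = (D*(-5))*(-2) = -5*D*(-2) = 10*D)
p = 1/2425164 ≈ 4.1234e-7
s(X, J) = -486 + J + 10*X (s(X, J) = (-486 + J) + 10*X = -486 + J + 10*X)
p + s(2045, -13*6*(-10)) = 1/2425164 + (-486 - 13*6*(-10) + 10*2045) = 1/2425164 + (-486 - 78*(-10) + 20450) = 1/2425164 + (-486 + 780 + 20450) = 1/2425164 + 20744 = 50307602017/2425164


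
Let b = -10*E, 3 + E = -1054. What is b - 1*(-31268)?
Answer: 41838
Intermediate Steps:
E = -1057 (E = -3 - 1054 = -1057)
b = 10570 (b = -10*(-1057) = 10570)
b - 1*(-31268) = 10570 - 1*(-31268) = 10570 + 31268 = 41838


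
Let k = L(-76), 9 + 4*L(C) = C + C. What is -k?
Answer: 161/4 ≈ 40.250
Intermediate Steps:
L(C) = -9/4 + C/2 (L(C) = -9/4 + (C + C)/4 = -9/4 + (2*C)/4 = -9/4 + C/2)
k = -161/4 (k = -9/4 + (½)*(-76) = -9/4 - 38 = -161/4 ≈ -40.250)
-k = -1*(-161/4) = 161/4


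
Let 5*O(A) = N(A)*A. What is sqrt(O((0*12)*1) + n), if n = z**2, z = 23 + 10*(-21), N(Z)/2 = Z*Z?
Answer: 187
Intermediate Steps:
N(Z) = 2*Z**2 (N(Z) = 2*(Z*Z) = 2*Z**2)
z = -187 (z = 23 - 210 = -187)
O(A) = 2*A**3/5 (O(A) = ((2*A**2)*A)/5 = (2*A**3)/5 = 2*A**3/5)
n = 34969 (n = (-187)**2 = 34969)
sqrt(O((0*12)*1) + n) = sqrt(2*((0*12)*1)**3/5 + 34969) = sqrt(2*(0*1)**3/5 + 34969) = sqrt((2/5)*0**3 + 34969) = sqrt((2/5)*0 + 34969) = sqrt(0 + 34969) = sqrt(34969) = 187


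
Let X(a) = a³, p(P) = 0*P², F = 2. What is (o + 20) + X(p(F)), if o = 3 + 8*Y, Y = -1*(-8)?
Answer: 87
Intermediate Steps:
Y = 8
p(P) = 0
o = 67 (o = 3 + 8*8 = 3 + 64 = 67)
(o + 20) + X(p(F)) = (67 + 20) + 0³ = 87 + 0 = 87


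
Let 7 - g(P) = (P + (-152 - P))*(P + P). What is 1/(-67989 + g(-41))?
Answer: -1/80446 ≈ -1.2431e-5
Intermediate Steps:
g(P) = 7 + 304*P (g(P) = 7 - (P + (-152 - P))*(P + P) = 7 - (-152)*2*P = 7 - (-304)*P = 7 + 304*P)
1/(-67989 + g(-41)) = 1/(-67989 + (7 + 304*(-41))) = 1/(-67989 + (7 - 12464)) = 1/(-67989 - 12457) = 1/(-80446) = -1/80446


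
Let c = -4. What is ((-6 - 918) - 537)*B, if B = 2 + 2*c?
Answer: 8766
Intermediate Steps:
B = -6 (B = 2 + 2*(-4) = 2 - 8 = -6)
((-6 - 918) - 537)*B = ((-6 - 918) - 537)*(-6) = (-924 - 537)*(-6) = -1461*(-6) = 8766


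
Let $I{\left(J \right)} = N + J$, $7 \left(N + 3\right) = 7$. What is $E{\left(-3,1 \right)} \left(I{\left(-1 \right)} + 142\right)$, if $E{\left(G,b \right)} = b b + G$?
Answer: $-278$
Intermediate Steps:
$N = -2$ ($N = -3 + \frac{1}{7} \cdot 7 = -3 + 1 = -2$)
$E{\left(G,b \right)} = G + b^{2}$ ($E{\left(G,b \right)} = b^{2} + G = G + b^{2}$)
$I{\left(J \right)} = -2 + J$
$E{\left(-3,1 \right)} \left(I{\left(-1 \right)} + 142\right) = \left(-3 + 1^{2}\right) \left(\left(-2 - 1\right) + 142\right) = \left(-3 + 1\right) \left(-3 + 142\right) = \left(-2\right) 139 = -278$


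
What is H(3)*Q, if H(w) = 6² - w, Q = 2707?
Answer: 89331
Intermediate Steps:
H(w) = 36 - w
H(3)*Q = (36 - 1*3)*2707 = (36 - 3)*2707 = 33*2707 = 89331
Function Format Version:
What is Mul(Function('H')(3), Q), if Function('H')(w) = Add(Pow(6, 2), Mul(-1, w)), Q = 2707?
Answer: 89331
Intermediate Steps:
Function('H')(w) = Add(36, Mul(-1, w))
Mul(Function('H')(3), Q) = Mul(Add(36, Mul(-1, 3)), 2707) = Mul(Add(36, -3), 2707) = Mul(33, 2707) = 89331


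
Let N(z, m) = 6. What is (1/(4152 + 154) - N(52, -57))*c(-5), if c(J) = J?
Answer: 129175/4306 ≈ 29.999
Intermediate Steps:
(1/(4152 + 154) - N(52, -57))*c(-5) = (1/(4152 + 154) - 1*6)*(-5) = (1/4306 - 6)*(-5) = -25835/4306*(-5) = 129175/4306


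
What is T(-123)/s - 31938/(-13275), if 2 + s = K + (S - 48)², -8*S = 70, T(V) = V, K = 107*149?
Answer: 72337678/30147525 ≈ 2.3995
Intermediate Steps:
K = 15943
S = -35/4 (S = -⅛*70 = -35/4 ≈ -8.7500)
s = 306585/16 (s = -2 + (15943 + (-35/4 - 48)²) = -2 + (15943 + (-227/4)²) = -2 + (15943 + 51529/16) = -2 + 306617/16 = 306585/16 ≈ 19162.)
T(-123)/s - 31938/(-13275) = -123/306585/16 - 31938/(-13275) = -123*16/306585 - 31938*(-1/13275) = -656/102195 + 10646/4425 = 72337678/30147525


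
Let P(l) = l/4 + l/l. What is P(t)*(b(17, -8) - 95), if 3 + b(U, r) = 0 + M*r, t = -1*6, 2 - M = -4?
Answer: 73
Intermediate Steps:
M = 6 (M = 2 - 1*(-4) = 2 + 4 = 6)
t = -6
P(l) = 1 + l/4 (P(l) = l*(1/4) + 1 = l/4 + 1 = 1 + l/4)
b(U, r) = -3 + 6*r (b(U, r) = -3 + (0 + 6*r) = -3 + 6*r)
P(t)*(b(17, -8) - 95) = (1 + (1/4)*(-6))*((-3 + 6*(-8)) - 95) = (1 - 3/2)*((-3 - 48) - 95) = -(-51 - 95)/2 = -1/2*(-146) = 73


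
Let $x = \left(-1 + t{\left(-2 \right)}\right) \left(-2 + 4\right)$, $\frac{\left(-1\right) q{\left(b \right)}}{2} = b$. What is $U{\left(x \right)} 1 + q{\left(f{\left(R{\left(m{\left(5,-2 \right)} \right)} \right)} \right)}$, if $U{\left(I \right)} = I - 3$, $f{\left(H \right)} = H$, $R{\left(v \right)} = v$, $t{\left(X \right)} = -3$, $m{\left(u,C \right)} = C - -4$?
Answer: $-15$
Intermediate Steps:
$m{\left(u,C \right)} = 4 + C$ ($m{\left(u,C \right)} = C + 4 = 4 + C$)
$q{\left(b \right)} = - 2 b$
$x = -8$ ($x = \left(-1 - 3\right) \left(-2 + 4\right) = \left(-4\right) 2 = -8$)
$U{\left(I \right)} = -3 + I$ ($U{\left(I \right)} = I - 3 = -3 + I$)
$U{\left(x \right)} 1 + q{\left(f{\left(R{\left(m{\left(5,-2 \right)} \right)} \right)} \right)} = \left(-3 - 8\right) 1 - 2 \left(4 - 2\right) = \left(-11\right) 1 - 4 = -11 - 4 = -15$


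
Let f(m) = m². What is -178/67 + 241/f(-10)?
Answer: -1653/6700 ≈ -0.24672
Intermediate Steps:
-178/67 + 241/f(-10) = -178/67 + 241/((-10)²) = -178*1/67 + 241/100 = -178/67 + 241*(1/100) = -178/67 + 241/100 = -1653/6700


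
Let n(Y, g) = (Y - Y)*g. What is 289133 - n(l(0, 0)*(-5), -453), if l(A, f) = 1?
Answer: 289133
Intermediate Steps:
n(Y, g) = 0 (n(Y, g) = 0*g = 0)
289133 - n(l(0, 0)*(-5), -453) = 289133 - 1*0 = 289133 + 0 = 289133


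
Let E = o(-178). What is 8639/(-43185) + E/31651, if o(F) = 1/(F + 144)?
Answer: -9296764811/46472846790 ≈ -0.20005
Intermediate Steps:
o(F) = 1/(144 + F)
E = -1/34 (E = 1/(144 - 178) = 1/(-34) = -1/34 ≈ -0.029412)
8639/(-43185) + E/31651 = 8639/(-43185) - 1/34/31651 = 8639*(-1/43185) - 1/34*1/31651 = -8639/43185 - 1/1076134 = -9296764811/46472846790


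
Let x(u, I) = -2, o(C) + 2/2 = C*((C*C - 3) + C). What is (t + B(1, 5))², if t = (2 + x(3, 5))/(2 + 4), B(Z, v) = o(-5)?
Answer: 7396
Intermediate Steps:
o(C) = -1 + C*(-3 + C + C²) (o(C) = -1 + C*((C*C - 3) + C) = -1 + C*((C² - 3) + C) = -1 + C*((-3 + C²) + C) = -1 + C*(-3 + C + C²))
B(Z, v) = -86 (B(Z, v) = -1 + (-5)² + (-5)³ - 3*(-5) = -1 + 25 - 125 + 15 = -86)
t = 0 (t = (2 - 2)/(2 + 4) = 0/6 = 0*(⅙) = 0)
(t + B(1, 5))² = (0 - 86)² = (-86)² = 7396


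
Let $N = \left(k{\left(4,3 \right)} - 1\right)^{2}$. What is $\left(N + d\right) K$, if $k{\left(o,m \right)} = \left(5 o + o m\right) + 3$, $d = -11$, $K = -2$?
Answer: $-2290$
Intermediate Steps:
$k{\left(o,m \right)} = 3 + 5 o + m o$ ($k{\left(o,m \right)} = \left(5 o + m o\right) + 3 = 3 + 5 o + m o$)
$N = 1156$ ($N = \left(\left(3 + 5 \cdot 4 + 3 \cdot 4\right) - 1\right)^{2} = \left(\left(3 + 20 + 12\right) - 1\right)^{2} = \left(35 - 1\right)^{2} = 34^{2} = 1156$)
$\left(N + d\right) K = \left(1156 - 11\right) \left(-2\right) = 1145 \left(-2\right) = -2290$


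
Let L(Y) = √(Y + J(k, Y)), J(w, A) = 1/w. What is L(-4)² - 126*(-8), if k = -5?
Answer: 5019/5 ≈ 1003.8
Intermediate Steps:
L(Y) = √(-⅕ + Y) (L(Y) = √(Y + 1/(-5)) = √(Y - ⅕) = √(-⅕ + Y))
L(-4)² - 126*(-8) = (√(-5 + 25*(-4))/5)² - 126*(-8) = (√(-5 - 100)/5)² + 1008 = (√(-105)/5)² + 1008 = ((I*√105)/5)² + 1008 = (I*√105/5)² + 1008 = -21/5 + 1008 = 5019/5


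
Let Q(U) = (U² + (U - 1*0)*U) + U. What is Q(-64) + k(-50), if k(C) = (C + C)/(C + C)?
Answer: 8129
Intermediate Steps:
Q(U) = U + 2*U² (Q(U) = (U² + (U + 0)*U) + U = (U² + U*U) + U = (U² + U²) + U = 2*U² + U = U + 2*U²)
k(C) = 1 (k(C) = (2*C)/((2*C)) = (2*C)*(1/(2*C)) = 1)
Q(-64) + k(-50) = -64*(1 + 2*(-64)) + 1 = -64*(1 - 128) + 1 = -64*(-127) + 1 = 8128 + 1 = 8129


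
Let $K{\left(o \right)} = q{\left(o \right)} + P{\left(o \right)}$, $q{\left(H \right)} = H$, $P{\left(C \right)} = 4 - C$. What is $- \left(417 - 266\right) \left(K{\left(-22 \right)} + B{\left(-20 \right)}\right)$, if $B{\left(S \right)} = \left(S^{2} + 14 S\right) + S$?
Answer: $-15704$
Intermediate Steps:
$B{\left(S \right)} = S^{2} + 15 S$
$K{\left(o \right)} = 4$ ($K{\left(o \right)} = o - \left(-4 + o\right) = 4$)
$- \left(417 - 266\right) \left(K{\left(-22 \right)} + B{\left(-20 \right)}\right) = - \left(417 - 266\right) \left(4 - 20 \left(15 - 20\right)\right) = - 151 \left(4 - -100\right) = - 151 \left(4 + 100\right) = - 151 \cdot 104 = \left(-1\right) 15704 = -15704$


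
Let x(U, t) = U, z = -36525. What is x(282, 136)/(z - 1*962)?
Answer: -282/37487 ≈ -0.0075226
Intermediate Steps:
x(282, 136)/(z - 1*962) = 282/(-36525 - 1*962) = 282/(-36525 - 962) = 282/(-37487) = 282*(-1/37487) = -282/37487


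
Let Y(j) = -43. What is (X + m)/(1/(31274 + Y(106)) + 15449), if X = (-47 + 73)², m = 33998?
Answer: 180483949/80414620 ≈ 2.2444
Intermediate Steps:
X = 676 (X = 26² = 676)
(X + m)/(1/(31274 + Y(106)) + 15449) = (676 + 33998)/(1/(31274 - 43) + 15449) = 34674/(1/31231 + 15449) = 34674/(482487720/31231) = 34674*(31231/482487720) = 180483949/80414620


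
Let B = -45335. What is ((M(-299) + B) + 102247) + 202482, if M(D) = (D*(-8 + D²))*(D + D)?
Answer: 15983906580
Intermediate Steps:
M(D) = 2*D²*(-8 + D²) (M(D) = (D*(-8 + D²))*(2*D) = 2*D²*(-8 + D²))
((M(-299) + B) + 102247) + 202482 = ((2*(-299)²*(-8 + (-299)²) - 45335) + 102247) + 202482 = ((2*89401*(-8 + 89401) - 45335) + 102247) + 202482 = ((2*89401*89393 - 45335) + 102247) + 202482 = ((15983647186 - 45335) + 102247) + 202482 = (15983601851 + 102247) + 202482 = 15983704098 + 202482 = 15983906580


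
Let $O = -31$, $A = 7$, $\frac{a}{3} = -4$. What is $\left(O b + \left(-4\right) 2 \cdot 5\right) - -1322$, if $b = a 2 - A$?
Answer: $2243$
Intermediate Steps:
$a = -12$ ($a = 3 \left(-4\right) = -12$)
$b = -31$ ($b = \left(-12\right) 2 - 7 = -24 - 7 = -31$)
$\left(O b + \left(-4\right) 2 \cdot 5\right) - -1322 = \left(\left(-31\right) \left(-31\right) + \left(-4\right) 2 \cdot 5\right) - -1322 = \left(961 - 40\right) + 1322 = 921 + 1322 = 2243$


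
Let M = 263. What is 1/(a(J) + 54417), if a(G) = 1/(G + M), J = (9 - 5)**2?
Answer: 279/15182344 ≈ 1.8377e-5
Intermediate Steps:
J = 16 (J = 4**2 = 16)
a(G) = 1/(263 + G) (a(G) = 1/(G + 263) = 1/(263 + G))
1/(a(J) + 54417) = 1/(1/(263 + 16) + 54417) = 1/(1/279 + 54417) = 1/(15182344/279) = 279/15182344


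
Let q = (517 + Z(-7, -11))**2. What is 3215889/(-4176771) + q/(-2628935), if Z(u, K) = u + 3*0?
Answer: -636049419021/732030631259 ≈ -0.86888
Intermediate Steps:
Z(u, K) = u (Z(u, K) = u + 0 = u)
q = 260100 (q = (517 - 7)**2 = 510**2 = 260100)
3215889/(-4176771) + q/(-2628935) = 3215889/(-4176771) + 260100/(-2628935) = 3215889*(-1/4176771) + 260100*(-1/2628935) = -1071963/1392257 - 52020/525787 = -636049419021/732030631259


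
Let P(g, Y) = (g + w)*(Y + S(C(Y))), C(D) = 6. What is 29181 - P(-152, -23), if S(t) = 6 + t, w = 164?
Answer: 29313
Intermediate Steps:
P(g, Y) = (12 + Y)*(164 + g) (P(g, Y) = (g + 164)*(Y + (6 + 6)) = (164 + g)*(Y + 12) = (164 + g)*(12 + Y) = (12 + Y)*(164 + g))
29181 - P(-152, -23) = 29181 - (1968 + 12*(-152) + 164*(-23) - 23*(-152)) = 29181 - (1968 - 1824 - 3772 + 3496) = 29181 - 1*(-132) = 29181 + 132 = 29313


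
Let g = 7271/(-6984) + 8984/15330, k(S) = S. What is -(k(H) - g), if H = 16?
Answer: -293625949/17844120 ≈ -16.455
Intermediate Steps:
g = -8120029/17844120 (g = 7271*(-1/6984) + 8984*(1/15330) = -7271/6984 + 4492/7665 = -8120029/17844120 ≈ -0.45505)
-(k(H) - g) = -(16 - 1*(-8120029/17844120)) = -(16 + 8120029/17844120) = -1*293625949/17844120 = -293625949/17844120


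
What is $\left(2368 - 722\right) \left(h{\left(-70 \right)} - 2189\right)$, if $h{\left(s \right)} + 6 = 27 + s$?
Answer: $-3683748$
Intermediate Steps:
$h{\left(s \right)} = 21 + s$ ($h{\left(s \right)} = -6 + \left(27 + s\right) = 21 + s$)
$\left(2368 - 722\right) \left(h{\left(-70 \right)} - 2189\right) = \left(2368 - 722\right) \left(\left(21 - 70\right) - 2189\right) = 1646 \left(-49 - 2189\right) = 1646 \left(-2238\right) = -3683748$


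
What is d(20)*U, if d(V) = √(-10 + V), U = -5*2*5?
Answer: -50*√10 ≈ -158.11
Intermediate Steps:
U = -50 (U = -10*5 = -50)
d(20)*U = √(-10 + 20)*(-50) = √10*(-50) = -50*√10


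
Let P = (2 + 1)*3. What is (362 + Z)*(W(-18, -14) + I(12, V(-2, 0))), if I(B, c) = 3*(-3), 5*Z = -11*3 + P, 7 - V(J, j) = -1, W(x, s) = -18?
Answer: -48222/5 ≈ -9644.4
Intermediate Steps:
P = 9 (P = 3*3 = 9)
V(J, j) = 8 (V(J, j) = 7 - 1*(-1) = 7 + 1 = 8)
Z = -24/5 (Z = (-11*3 + 9)/5 = (-33 + 9)/5 = (1/5)*(-24) = -24/5 ≈ -4.8000)
I(B, c) = -9
(362 + Z)*(W(-18, -14) + I(12, V(-2, 0))) = (362 - 24/5)*(-18 - 9) = (1786/5)*(-27) = -48222/5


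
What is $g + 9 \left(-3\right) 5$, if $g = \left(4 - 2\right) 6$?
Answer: $-123$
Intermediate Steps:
$g = 12$ ($g = 2 \cdot 6 = 12$)
$g + 9 \left(-3\right) 5 = 12 + 9 \left(-3\right) 5 = 12 - 135 = -123$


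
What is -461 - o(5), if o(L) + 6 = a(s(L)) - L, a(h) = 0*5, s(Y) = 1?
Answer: -450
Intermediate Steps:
a(h) = 0
o(L) = -6 - L (o(L) = -6 + (0 - L) = -6 - L)
-461 - o(5) = -461 - (-6 - 1*5) = -461 - (-6 - 5) = -461 - 1*(-11) = -461 + 11 = -450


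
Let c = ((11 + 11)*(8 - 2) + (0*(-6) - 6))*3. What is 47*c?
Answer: 17766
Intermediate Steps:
c = 378 (c = (22*6 + (0 - 6))*3 = (132 - 6)*3 = 126*3 = 378)
47*c = 47*378 = 17766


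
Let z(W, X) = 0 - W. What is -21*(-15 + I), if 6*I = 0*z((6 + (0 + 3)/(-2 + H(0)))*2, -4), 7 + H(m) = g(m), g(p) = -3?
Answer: 315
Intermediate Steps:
H(m) = -10 (H(m) = -7 - 3 = -10)
z(W, X) = -W
I = 0 (I = (0*(-(6 + (0 + 3)/(-2 - 10))*2))/6 = (0*(-(6 + 3/(-12))*2))/6 = (0*(-(6 + 3*(-1/12))*2))/6 = (0*(-(6 - ¼)*2))/6 = (0*(-23*2/4))/6 = (0*(-1*23/2))/6 = (0*(-23/2))/6 = (⅙)*0 = 0)
-21*(-15 + I) = -21*(-15 + 0) = -21*(-15) = 315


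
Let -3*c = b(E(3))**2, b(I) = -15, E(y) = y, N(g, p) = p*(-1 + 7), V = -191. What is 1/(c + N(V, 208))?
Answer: 1/1173 ≈ 0.00085251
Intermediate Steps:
N(g, p) = 6*p (N(g, p) = p*6 = 6*p)
c = -75 (c = -1/3*(-15)**2 = -1/3*225 = -75)
1/(c + N(V, 208)) = 1/(-75 + 6*208) = 1/(-75 + 1248) = 1/1173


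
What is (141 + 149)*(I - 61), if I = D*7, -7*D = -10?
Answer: -14790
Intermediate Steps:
D = 10/7 (D = -⅐*(-10) = 10/7 ≈ 1.4286)
I = 10 (I = (10/7)*7 = 10)
(141 + 149)*(I - 61) = (141 + 149)*(10 - 61) = 290*(-51) = -14790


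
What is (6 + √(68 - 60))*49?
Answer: 294 + 98*√2 ≈ 432.59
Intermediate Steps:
(6 + √(68 - 60))*49 = (6 + √8)*49 = (6 + 2*√2)*49 = 294 + 98*√2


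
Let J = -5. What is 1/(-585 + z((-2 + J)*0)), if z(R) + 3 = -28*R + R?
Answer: -1/588 ≈ -0.0017007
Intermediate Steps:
z(R) = -3 - 27*R (z(R) = -3 + (-28*R + R) = -3 - 27*R)
1/(-585 + z((-2 + J)*0)) = 1/(-585 + (-3 - 27*(-2 - 5)*0)) = 1/(-585 + (-3 - (-189)*0)) = 1/(-585 + (-3 - 27*0)) = 1/(-585 + (-3 + 0)) = 1/(-585 - 3) = 1/(-588) = -1/588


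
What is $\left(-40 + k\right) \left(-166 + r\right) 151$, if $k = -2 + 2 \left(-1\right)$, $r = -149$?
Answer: $2092860$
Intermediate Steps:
$k = -4$ ($k = -2 - 2 = -4$)
$\left(-40 + k\right) \left(-166 + r\right) 151 = \left(-40 - 4\right) \left(-166 - 149\right) 151 = \left(-44\right) \left(-315\right) 151 = 13860 \cdot 151 = 2092860$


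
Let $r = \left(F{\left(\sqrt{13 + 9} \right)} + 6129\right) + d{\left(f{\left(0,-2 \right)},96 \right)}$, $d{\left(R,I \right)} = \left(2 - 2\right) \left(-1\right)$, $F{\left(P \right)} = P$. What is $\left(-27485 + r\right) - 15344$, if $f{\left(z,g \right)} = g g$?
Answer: $-36700 + \sqrt{22} \approx -36695.0$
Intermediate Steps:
$f{\left(z,g \right)} = g^{2}$
$d{\left(R,I \right)} = 0$ ($d{\left(R,I \right)} = 0 \left(-1\right) = 0$)
$r = 6129 + \sqrt{22}$ ($r = \left(\sqrt{13 + 9} + 6129\right) + 0 = \left(\sqrt{22} + 6129\right) + 0 = \left(6129 + \sqrt{22}\right) + 0 = 6129 + \sqrt{22} \approx 6133.7$)
$\left(-27485 + r\right) - 15344 = \left(-27485 + \left(6129 + \sqrt{22}\right)\right) - 15344 = \left(-21356 + \sqrt{22}\right) - 15344 = -36700 + \sqrt{22}$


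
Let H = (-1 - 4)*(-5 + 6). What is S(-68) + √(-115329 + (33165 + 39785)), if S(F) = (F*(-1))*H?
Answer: -340 + I*√42379 ≈ -340.0 + 205.86*I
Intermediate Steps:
H = -5 (H = -5*1 = -5)
S(F) = 5*F (S(F) = (F*(-1))*(-5) = -F*(-5) = 5*F)
S(-68) + √(-115329 + (33165 + 39785)) = 5*(-68) + √(-115329 + (33165 + 39785)) = -340 + √(-115329 + 72950) = -340 + √(-42379) = -340 + I*√42379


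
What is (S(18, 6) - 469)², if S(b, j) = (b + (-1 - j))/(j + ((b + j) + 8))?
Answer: 317231721/1444 ≈ 2.1969e+5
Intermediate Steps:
S(b, j) = (-1 + b - j)/(8 + b + 2*j) (S(b, j) = (-1 + b - j)/(j + (8 + b + j)) = (-1 + b - j)/(8 + b + 2*j))
(S(18, 6) - 469)² = ((-1 + 18 - 1*6)/(8 + 18 + 2*6) - 469)² = ((-1 + 18 - 6)/(8 + 18 + 12) - 469)² = (11/38 - 469)² = (-17811/38)² = 317231721/1444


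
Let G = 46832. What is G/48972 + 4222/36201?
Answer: 4803346/4476857 ≈ 1.0729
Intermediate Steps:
G/48972 + 4222/36201 = 46832/48972 + 4222/36201 = 46832*(1/48972) + 4222*(1/36201) = 11708/12243 + 4222/36201 = 4803346/4476857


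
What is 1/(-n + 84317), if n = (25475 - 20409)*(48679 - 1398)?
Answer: -1/239441229 ≈ -4.1764e-9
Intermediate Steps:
n = 239525546 (n = 5066*47281 = 239525546)
1/(-n + 84317) = 1/(-1*239525546 + 84317) = 1/(-239525546 + 84317) = 1/(-239441229) = -1/239441229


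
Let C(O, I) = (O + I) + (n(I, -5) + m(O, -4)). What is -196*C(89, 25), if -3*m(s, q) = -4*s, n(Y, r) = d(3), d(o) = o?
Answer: -138572/3 ≈ -46191.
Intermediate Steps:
n(Y, r) = 3
m(s, q) = 4*s/3 (m(s, q) = -(-4)*s/3 = 4*s/3)
C(O, I) = 3 + I + 7*O/3 (C(O, I) = (O + I) + (3 + 4*O/3) = (I + O) + (3 + 4*O/3) = 3 + I + 7*O/3)
-196*C(89, 25) = -196*(3 + 25 + (7/3)*89) = -196*(3 + 25 + 623/3) = -196*707/3 = -138572/3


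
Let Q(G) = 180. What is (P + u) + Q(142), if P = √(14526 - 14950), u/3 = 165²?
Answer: 81855 + 2*I*√106 ≈ 81855.0 + 20.591*I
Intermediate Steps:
u = 81675 (u = 3*165² = 3*27225 = 81675)
P = 2*I*√106 (P = √(-424) = 2*I*√106 ≈ 20.591*I)
(P + u) + Q(142) = (2*I*√106 + 81675) + 180 = (81675 + 2*I*√106) + 180 = 81855 + 2*I*√106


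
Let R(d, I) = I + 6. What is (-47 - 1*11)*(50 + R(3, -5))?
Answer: -2958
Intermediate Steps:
R(d, I) = 6 + I
(-47 - 1*11)*(50 + R(3, -5)) = (-47 - 1*11)*(50 + (6 - 5)) = (-47 - 11)*(50 + 1) = -58*51 = -2958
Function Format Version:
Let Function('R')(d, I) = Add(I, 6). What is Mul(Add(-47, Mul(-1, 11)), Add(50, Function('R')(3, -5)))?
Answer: -2958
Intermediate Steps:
Function('R')(d, I) = Add(6, I)
Mul(Add(-47, Mul(-1, 11)), Add(50, Function('R')(3, -5))) = Mul(Add(-47, Mul(-1, 11)), Add(50, Add(6, -5))) = Mul(Add(-47, -11), Add(50, 1)) = Mul(-58, 51) = -2958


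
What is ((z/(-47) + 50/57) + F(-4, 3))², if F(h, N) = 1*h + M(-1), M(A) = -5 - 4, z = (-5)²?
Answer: 1149345604/7177041 ≈ 160.14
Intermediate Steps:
z = 25
M(A) = -9
F(h, N) = -9 + h (F(h, N) = 1*h - 9 = h - 9 = -9 + h)
((z/(-47) + 50/57) + F(-4, 3))² = ((25/(-47) + 50/57) + (-9 - 4))² = ((25*(-1/47) + 50*(1/57)) - 13)² = ((-25/47 + 50/57) - 13)² = (925/2679 - 13)² = (-33902/2679)² = 1149345604/7177041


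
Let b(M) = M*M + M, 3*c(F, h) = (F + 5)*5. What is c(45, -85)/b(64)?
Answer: 25/1248 ≈ 0.020032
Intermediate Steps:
c(F, h) = 25/3 + 5*F/3 (c(F, h) = ((F + 5)*5)/3 = ((5 + F)*5)/3 = (25 + 5*F)/3 = 25/3 + 5*F/3)
b(M) = M + M² (b(M) = M² + M = M + M²)
c(45, -85)/b(64) = (25/3 + (5/3)*45)/((64*(1 + 64))) = (25/3 + 75)/((64*65)) = (250/3)/4160 = (250/3)*(1/4160) = 25/1248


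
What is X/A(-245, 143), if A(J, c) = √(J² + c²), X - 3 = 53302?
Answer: 53305*√80474/80474 ≈ 187.91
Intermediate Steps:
X = 53305 (X = 3 + 53302 = 53305)
X/A(-245, 143) = 53305/(√((-245)² + 143²)) = 53305/(√(60025 + 20449)) = 53305/(√80474) = 53305*(√80474/80474) = 53305*√80474/80474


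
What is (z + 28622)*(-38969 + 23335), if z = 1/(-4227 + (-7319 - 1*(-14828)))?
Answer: -734308694885/1641 ≈ -4.4748e+8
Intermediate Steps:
z = 1/3282 (z = 1/(-4227 + (-7319 + 14828)) = 1/(-4227 + 7509) = 1/3282 ≈ 0.00030469)
(z + 28622)*(-38969 + 23335) = (1/3282 + 28622)*(-38969 + 23335) = (93937405/3282)*(-15634) = -734308694885/1641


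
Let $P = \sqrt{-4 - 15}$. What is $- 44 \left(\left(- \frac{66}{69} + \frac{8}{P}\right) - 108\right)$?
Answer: $\frac{110264}{23} + \frac{352 i \sqrt{19}}{19} \approx 4794.1 + 80.754 i$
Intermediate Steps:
$P = i \sqrt{19}$ ($P = \sqrt{-19} = i \sqrt{19} \approx 4.3589 i$)
$- 44 \left(\left(- \frac{66}{69} + \frac{8}{P}\right) - 108\right) = - 44 \left(\left(- \frac{66}{69} + \frac{8}{i \sqrt{19}}\right) - 108\right) = - 44 \left(\left(\left(-66\right) \frac{1}{69} + 8 \left(- \frac{i \sqrt{19}}{19}\right)\right) - 108\right) = - 44 \left(\left(- \frac{22}{23} - \frac{8 i \sqrt{19}}{19}\right) - 108\right) = - 44 \left(- \frac{2506}{23} - \frac{8 i \sqrt{19}}{19}\right) = \frac{110264}{23} + \frac{352 i \sqrt{19}}{19}$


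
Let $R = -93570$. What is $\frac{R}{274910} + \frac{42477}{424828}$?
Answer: $- \frac{2807380389}{11678946548} \approx -0.24038$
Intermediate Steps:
$\frac{R}{274910} + \frac{42477}{424828} = - \frac{93570}{274910} + \frac{42477}{424828} = \left(-93570\right) \frac{1}{274910} + 42477 \cdot \frac{1}{424828} = - \frac{9357}{27491} + \frac{42477}{424828} = - \frac{2807380389}{11678946548}$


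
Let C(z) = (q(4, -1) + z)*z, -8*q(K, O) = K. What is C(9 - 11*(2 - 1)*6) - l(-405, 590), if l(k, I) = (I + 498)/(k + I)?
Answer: 1210499/370 ≈ 3271.6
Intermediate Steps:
q(K, O) = -K/8
l(k, I) = (498 + I)/(I + k)
C(z) = z*(-½ + z) (C(z) = (-⅛*4 + z)*z = (-½ + z)*z = z*(-½ + z))
C(9 - 11*(2 - 1)*6) - l(-405, 590) = (9 - 11*(2 - 1)*6)*(-½ + (9 - 11*(2 - 1)*6)) - (498 + 590)/(590 - 405) = (9 - 11*6)*(-½ + (9 - 11*6)) - 1088/185 = (9 - 66)*(-½ + (9 - 66)) - 1*1088/185 = -57*(-½ - 57) - 1088/185 = -57*(-115/2) - 1088/185 = 6555/2 - 1088/185 = 1210499/370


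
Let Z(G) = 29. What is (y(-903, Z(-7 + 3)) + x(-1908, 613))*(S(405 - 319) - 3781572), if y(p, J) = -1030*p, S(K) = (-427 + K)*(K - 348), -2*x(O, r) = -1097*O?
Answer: 429952799040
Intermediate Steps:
x(O, r) = 1097*O/2 (x(O, r) = -(-1097)*O/2 = 1097*O/2)
S(K) = (-427 + K)*(-348 + K)
(y(-903, Z(-7 + 3)) + x(-1908, 613))*(S(405 - 319) - 3781572) = (-1030*(-903) + (1097/2)*(-1908))*((148596 + (405 - 319)² - 775*(405 - 319)) - 3781572) = (930090 - 1046538)*((148596 + 86² - 775*86) - 3781572) = -116448*((148596 + 7396 - 66650) - 3781572) = -116448*(89342 - 3781572) = -116448*(-3692230) = 429952799040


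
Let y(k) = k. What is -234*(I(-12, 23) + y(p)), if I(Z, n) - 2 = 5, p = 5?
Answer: -2808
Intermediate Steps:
I(Z, n) = 7 (I(Z, n) = 2 + 5 = 7)
-234*(I(-12, 23) + y(p)) = -234*(7 + 5) = -234*12 = -2808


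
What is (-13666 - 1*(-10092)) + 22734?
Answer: 19160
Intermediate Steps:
(-13666 - 1*(-10092)) + 22734 = (-13666 + 10092) + 22734 = -3574 + 22734 = 19160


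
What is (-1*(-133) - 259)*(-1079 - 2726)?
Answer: 479430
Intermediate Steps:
(-1*(-133) - 259)*(-1079 - 2726) = (133 - 259)*(-3805) = -126*(-3805) = 479430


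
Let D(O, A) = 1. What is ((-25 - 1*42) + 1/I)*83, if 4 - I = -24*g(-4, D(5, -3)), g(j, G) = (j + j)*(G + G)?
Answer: -2113263/380 ≈ -5561.2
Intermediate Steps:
g(j, G) = 4*G*j (g(j, G) = (2*j)*(2*G) = 4*G*j)
I = -380 (I = 4 - (-24)*4*1*(-4) = 4 - (-24)*(-16) = 4 - 1*384 = 4 - 384 = -380)
((-25 - 1*42) + 1/I)*83 = ((-25 - 1*42) + 1/(-380))*83 = ((-25 - 42) - 1/380)*83 = (-67 - 1/380)*83 = -25461/380*83 = -2113263/380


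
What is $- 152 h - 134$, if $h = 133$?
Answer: $-20350$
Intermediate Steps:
$- 152 h - 134 = \left(-152\right) 133 - 134 = -20216 - 134 = -20350$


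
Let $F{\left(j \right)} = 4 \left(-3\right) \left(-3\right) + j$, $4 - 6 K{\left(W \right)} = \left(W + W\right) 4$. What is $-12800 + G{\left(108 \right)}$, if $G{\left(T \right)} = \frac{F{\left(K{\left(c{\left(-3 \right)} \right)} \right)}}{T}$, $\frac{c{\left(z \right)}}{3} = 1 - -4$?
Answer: $- \frac{2073575}{162} \approx -12800.0$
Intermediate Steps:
$c{\left(z \right)} = 15$ ($c{\left(z \right)} = 3 \left(1 - -4\right) = 3 \left(1 + 4\right) = 3 \cdot 5 = 15$)
$K{\left(W \right)} = \frac{2}{3} - \frac{4 W}{3}$ ($K{\left(W \right)} = \frac{2}{3} - \frac{\left(W + W\right) 4}{6} = \frac{2}{3} - \frac{2 W 4}{6} = \frac{2}{3} - \frac{8 W}{6} = \frac{2}{3} - \frac{4 W}{3}$)
$F{\left(j \right)} = 36 + j$ ($F{\left(j \right)} = \left(-12\right) \left(-3\right) + j = 36 + j$)
$G{\left(T \right)} = \frac{50}{3 T}$ ($G{\left(T \right)} = \frac{36 + \left(\frac{2}{3} - 20\right)}{T} = \frac{36 - \frac{58}{3}}{T} = \frac{50}{3 T}$)
$-12800 + G{\left(108 \right)} = -12800 + \frac{50}{3 \cdot 108} = -12800 + \frac{50}{3} \cdot \frac{1}{108} = -12800 + \frac{25}{162} = - \frac{2073575}{162}$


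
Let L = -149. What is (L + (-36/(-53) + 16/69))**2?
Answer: 293288316721/13373649 ≈ 21930.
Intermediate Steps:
(L + (-36/(-53) + 16/69))**2 = (-149 + (-36/(-53) + 16/69))**2 = (-149 + (-36*(-1/53) + 16*(1/69)))**2 = (-149 + (36/53 + 16/69))**2 = (-149 + 3332/3657)**2 = (-541561/3657)**2 = 293288316721/13373649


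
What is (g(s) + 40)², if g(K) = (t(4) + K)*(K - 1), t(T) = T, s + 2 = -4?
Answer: 2916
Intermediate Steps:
s = -6 (s = -2 - 4 = -6)
g(K) = (-1 + K)*(4 + K) (g(K) = (4 + K)*(K - 1) = (4 + K)*(-1 + K) = (-1 + K)*(4 + K))
(g(s) + 40)² = ((-4 + (-6)² + 3*(-6)) + 40)² = ((-4 + 36 - 18) + 40)² = (14 + 40)² = 54² = 2916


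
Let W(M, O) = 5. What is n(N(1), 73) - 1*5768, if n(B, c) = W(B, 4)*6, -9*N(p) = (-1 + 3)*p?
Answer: -5738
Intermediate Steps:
N(p) = -2*p/9 (N(p) = -(-1 + 3)*p/9 = -2*p/9)
n(B, c) = 30 (n(B, c) = 5*6 = 30)
n(N(1), 73) - 1*5768 = 30 - 1*5768 = 30 - 5768 = -5738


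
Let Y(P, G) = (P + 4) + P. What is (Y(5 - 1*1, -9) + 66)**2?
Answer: 6084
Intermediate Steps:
Y(P, G) = 4 + 2*P (Y(P, G) = (4 + P) + P = 4 + 2*P)
(Y(5 - 1*1, -9) + 66)**2 = ((4 + 2*(5 - 1*1)) + 66)**2 = ((4 + 2*(5 - 1)) + 66)**2 = ((4 + 2*4) + 66)**2 = ((4 + 8) + 66)**2 = (12 + 66)**2 = 78**2 = 6084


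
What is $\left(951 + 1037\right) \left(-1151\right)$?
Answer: $-2288188$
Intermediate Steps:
$\left(951 + 1037\right) \left(-1151\right) = 1988 \left(-1151\right) = -2288188$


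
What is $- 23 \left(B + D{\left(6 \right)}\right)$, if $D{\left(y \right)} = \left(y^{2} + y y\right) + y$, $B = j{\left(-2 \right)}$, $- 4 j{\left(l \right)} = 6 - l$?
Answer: $-1748$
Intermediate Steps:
$j{\left(l \right)} = - \frac{3}{2} + \frac{l}{4}$ ($j{\left(l \right)} = - \frac{6 - l}{4} = - \frac{3}{2} + \frac{l}{4}$)
$B = -2$ ($B = - \frac{3}{2} + \frac{1}{4} \left(-2\right) = - \frac{3}{2} - \frac{1}{2} = -2$)
$D{\left(y \right)} = y + 2 y^{2}$ ($D{\left(y \right)} = \left(y^{2} + y^{2}\right) + y = 2 y^{2} + y = y + 2 y^{2}$)
$- 23 \left(B + D{\left(6 \right)}\right) = - 23 \left(-2 + 6 \left(1 + 2 \cdot 6\right)\right) = - 23 \left(-2 + 6 \left(1 + 12\right)\right) = - 23 \left(-2 + 6 \cdot 13\right) = - 23 \left(-2 + 78\right) = \left(-23\right) 76 = -1748$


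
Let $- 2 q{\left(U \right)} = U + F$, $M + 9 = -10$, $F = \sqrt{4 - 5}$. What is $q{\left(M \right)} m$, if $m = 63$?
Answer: $\frac{1197}{2} - \frac{63 i}{2} \approx 598.5 - 31.5 i$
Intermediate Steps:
$F = i$ ($F = \sqrt{-1} = i \approx 1.0 i$)
$M = -19$ ($M = -9 - 10 = -19$)
$q{\left(U \right)} = - \frac{i}{2} - \frac{U}{2}$ ($q{\left(U \right)} = - \frac{U + i}{2} = - \frac{i + U}{2} = - \frac{i}{2} - \frac{U}{2}$)
$q{\left(M \right)} m = \left(- \frac{i}{2} - - \frac{19}{2}\right) 63 = \left(- \frac{i}{2} + \frac{19}{2}\right) 63 = \left(\frac{19}{2} - \frac{i}{2}\right) 63 = \frac{1197}{2} - \frac{63 i}{2}$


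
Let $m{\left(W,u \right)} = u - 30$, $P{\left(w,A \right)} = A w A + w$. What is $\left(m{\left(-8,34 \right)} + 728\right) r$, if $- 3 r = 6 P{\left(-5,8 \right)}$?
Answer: $475800$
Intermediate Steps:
$P{\left(w,A \right)} = w + w A^{2}$ ($P{\left(w,A \right)} = w A^{2} + w = w + w A^{2}$)
$r = 650$ ($r = - \frac{6 \left(- 5 \left(1 + 8^{2}\right)\right)}{3} = - \frac{6 \left(- 5 \left(1 + 64\right)\right)}{3} = - \frac{6 \left(\left(-5\right) 65\right)}{3} = - \frac{6 \left(-325\right)}{3} = \left(- \frac{1}{3}\right) \left(-1950\right) = 650$)
$m{\left(W,u \right)} = -30 + u$
$\left(m{\left(-8,34 \right)} + 728\right) r = \left(\left(-30 + 34\right) + 728\right) 650 = \left(4 + 728\right) 650 = 732 \cdot 650 = 475800$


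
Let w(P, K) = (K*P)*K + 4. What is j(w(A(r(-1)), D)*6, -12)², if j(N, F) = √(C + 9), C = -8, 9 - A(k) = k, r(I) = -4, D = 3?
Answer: 1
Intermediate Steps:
A(k) = 9 - k
w(P, K) = 4 + P*K² (w(P, K) = P*K² + 4 = 4 + P*K²)
j(N, F) = 1 (j(N, F) = √(-8 + 9) = √1 = 1)
j(w(A(r(-1)), D)*6, -12)² = 1² = 1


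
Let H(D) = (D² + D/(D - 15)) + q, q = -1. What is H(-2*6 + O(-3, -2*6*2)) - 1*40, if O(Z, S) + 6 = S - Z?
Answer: 26653/18 ≈ 1480.7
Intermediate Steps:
O(Z, S) = -6 + S - Z (O(Z, S) = -6 + (S - Z) = -6 + S - Z)
H(D) = -1 + D² + D/(-15 + D) (H(D) = (D² + D/(D - 15)) - 1 = (D² + D/(-15 + D)) - 1 = -1 + D² + D/(-15 + D))
H(-2*6 + O(-3, -2*6*2)) - 1*40 = (15 + (-2*6 + (-6 - 2*6*2 - 1*(-3)))³ - 15*(-2*6 + (-6 - 2*6*2 - 1*(-3)))²)/(-15 + (-2*6 + (-6 - 2*6*2 - 1*(-3)))) - 1*40 = (15 + (-12 + (-6 - 12*2 + 3))³ - 15*(-12 + (-6 - 12*2 + 3))²)/(-15 + (-12 + (-6 - 12*2 + 3))) - 40 = (15 + (-12 + (-6 - 24 + 3))³ - 15*(-12 + (-6 - 24 + 3))²)/(-15 + (-12 + (-6 - 24 + 3))) - 40 = (15 + (-12 - 27)³ - 15*(-12 - 27)²)/(-15 + (-12 - 27)) - 40 = (15 + (-39)³ - 15*(-39)²)/(-15 - 39) - 40 = (15 - 59319 - 15*1521)/(-54) - 40 = -(15 - 59319 - 22815)/54 - 40 = -1/54*(-82119) - 40 = 27373/18 - 40 = 26653/18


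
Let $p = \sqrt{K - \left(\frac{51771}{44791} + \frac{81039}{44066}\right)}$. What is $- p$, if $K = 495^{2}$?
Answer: $- \frac{3 \sqrt{106059935218581337064610}}{1973760206} \approx -495.0$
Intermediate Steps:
$K = 245025$
$p = \frac{3 \sqrt{106059935218581337064610}}{1973760206}$ ($p = \sqrt{245025 - \left(\frac{51771}{44791} + \frac{81039}{44066}\right)} = \sqrt{245025 - \frac{5911158735}{1973760206}} = \sqrt{\frac{483614683316415}{1973760206}} = \frac{3 \sqrt{106059935218581337064610}}{1973760206} \approx 495.0$)
$- p = - \frac{3 \sqrt{106059935218581337064610}}{1973760206}$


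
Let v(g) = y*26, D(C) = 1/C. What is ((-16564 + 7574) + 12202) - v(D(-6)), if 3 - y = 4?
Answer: 3238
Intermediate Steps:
y = -1 (y = 3 - 1*4 = 3 - 4 = -1)
v(g) = -26 (v(g) = -1*26 = -26)
((-16564 + 7574) + 12202) - v(D(-6)) = ((-16564 + 7574) + 12202) - 1*(-26) = (-8990 + 12202) + 26 = 3212 + 26 = 3238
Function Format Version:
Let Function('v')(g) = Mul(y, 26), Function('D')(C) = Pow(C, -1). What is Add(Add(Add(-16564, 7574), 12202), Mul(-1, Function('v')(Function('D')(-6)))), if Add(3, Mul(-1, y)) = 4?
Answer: 3238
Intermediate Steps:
y = -1 (y = Add(3, Mul(-1, 4)) = Add(3, -4) = -1)
Function('v')(g) = -26 (Function('v')(g) = Mul(-1, 26) = -26)
Add(Add(Add(-16564, 7574), 12202), Mul(-1, Function('v')(Function('D')(-6)))) = Add(Add(Add(-16564, 7574), 12202), Mul(-1, -26)) = Add(Add(-8990, 12202), 26) = Add(3212, 26) = 3238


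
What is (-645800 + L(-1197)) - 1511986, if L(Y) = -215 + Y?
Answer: -2159198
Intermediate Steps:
(-645800 + L(-1197)) - 1511986 = (-645800 + (-215 - 1197)) - 1511986 = (-645800 - 1412) - 1511986 = -647212 - 1511986 = -2159198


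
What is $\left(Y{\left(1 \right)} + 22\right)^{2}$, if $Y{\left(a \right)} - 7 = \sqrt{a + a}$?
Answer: $\left(29 + \sqrt{2}\right)^{2} \approx 925.02$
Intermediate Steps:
$Y{\left(a \right)} = 7 + \sqrt{2} \sqrt{a}$ ($Y{\left(a \right)} = 7 + \sqrt{a + a} = 7 + \sqrt{2 a} = 7 + \sqrt{2} \sqrt{a}$)
$\left(Y{\left(1 \right)} + 22\right)^{2} = \left(\left(7 + \sqrt{2} \sqrt{1}\right) + 22\right)^{2} = \left(\left(7 + \sqrt{2} \cdot 1\right) + 22\right)^{2} = \left(\left(7 + \sqrt{2}\right) + 22\right)^{2} = \left(29 + \sqrt{2}\right)^{2}$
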